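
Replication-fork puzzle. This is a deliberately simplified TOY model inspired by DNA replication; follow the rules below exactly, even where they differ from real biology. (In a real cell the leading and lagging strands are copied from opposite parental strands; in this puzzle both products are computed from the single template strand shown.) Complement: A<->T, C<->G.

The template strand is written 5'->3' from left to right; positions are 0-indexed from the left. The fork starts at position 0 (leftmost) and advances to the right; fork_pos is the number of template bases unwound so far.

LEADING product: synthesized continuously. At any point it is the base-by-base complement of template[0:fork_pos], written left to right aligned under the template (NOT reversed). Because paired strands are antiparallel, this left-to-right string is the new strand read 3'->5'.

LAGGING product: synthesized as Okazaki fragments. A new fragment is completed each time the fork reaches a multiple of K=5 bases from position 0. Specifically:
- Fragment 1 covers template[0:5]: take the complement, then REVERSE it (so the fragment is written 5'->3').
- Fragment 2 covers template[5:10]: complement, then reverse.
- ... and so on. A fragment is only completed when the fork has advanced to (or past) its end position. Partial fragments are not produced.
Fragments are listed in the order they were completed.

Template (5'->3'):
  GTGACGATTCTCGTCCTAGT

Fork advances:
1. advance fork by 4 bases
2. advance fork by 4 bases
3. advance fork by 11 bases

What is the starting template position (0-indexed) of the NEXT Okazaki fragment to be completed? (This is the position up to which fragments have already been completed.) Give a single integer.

Answer: 15

Derivation:
Step 1: advance 4 -> fork_pos = 0 + 4 = 4. Next multiple of 5 is 5 (not reached); still 0 fragment(s).
Step 2: advance 4 -> fork_pos = 4 + 4 = 8. Reached multiple(s) of 5: 5 -> fragment 1 completed (1 total).
Step 3: advance 11 -> fork_pos = 8 + 11 = 19. Reached multiple(s) of 5: 10, 15 -> fragments 2-3 completed (3 total).
3 fragment(s) completed, covering template[0:15] (3 x 5 = 15). The next fragment, fragment 4, covers template[15:20], so it starts at position 15.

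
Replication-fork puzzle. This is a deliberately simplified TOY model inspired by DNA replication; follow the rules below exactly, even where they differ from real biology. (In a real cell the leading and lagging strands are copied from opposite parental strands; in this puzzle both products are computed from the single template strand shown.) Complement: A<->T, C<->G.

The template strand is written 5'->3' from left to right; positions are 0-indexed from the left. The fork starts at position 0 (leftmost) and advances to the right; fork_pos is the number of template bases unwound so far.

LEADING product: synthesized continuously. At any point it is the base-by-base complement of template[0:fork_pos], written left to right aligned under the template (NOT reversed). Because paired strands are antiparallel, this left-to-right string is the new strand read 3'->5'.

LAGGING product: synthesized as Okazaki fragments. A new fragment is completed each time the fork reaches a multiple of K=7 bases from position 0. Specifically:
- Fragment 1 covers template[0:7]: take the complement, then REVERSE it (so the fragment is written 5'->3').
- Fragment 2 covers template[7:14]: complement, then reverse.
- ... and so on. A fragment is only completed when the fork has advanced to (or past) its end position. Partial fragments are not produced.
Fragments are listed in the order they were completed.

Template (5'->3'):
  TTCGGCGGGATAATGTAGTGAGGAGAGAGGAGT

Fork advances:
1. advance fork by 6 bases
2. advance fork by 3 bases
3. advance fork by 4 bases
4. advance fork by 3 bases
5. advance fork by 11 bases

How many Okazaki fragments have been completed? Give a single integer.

Answer: 3

Derivation:
Step 1: advance 6 -> fork_pos = 0 + 6 = 6. Next multiple of 7 is 7 (not reached); still 0 fragment(s).
Step 2: advance 3 -> fork_pos = 6 + 3 = 9. Reached multiple(s) of 7: 7 -> fragment 1 completed (1 total).
Step 3: advance 4 -> fork_pos = 9 + 4 = 13. Next multiple of 7 is 14 (not reached); still 1 fragment(s).
Step 4: advance 3 -> fork_pos = 13 + 3 = 16. Reached multiple(s) of 7: 14 -> fragment 2 completed (2 total).
Step 5: advance 11 -> fork_pos = 16 + 11 = 27. Reached multiple(s) of 7: 21 -> fragment 3 completed (3 total).
Check: final fork_pos = 27; the multiples of 7 that are <= 27 are 7..21 -> 27 // 7 = 3 completed fragment(s).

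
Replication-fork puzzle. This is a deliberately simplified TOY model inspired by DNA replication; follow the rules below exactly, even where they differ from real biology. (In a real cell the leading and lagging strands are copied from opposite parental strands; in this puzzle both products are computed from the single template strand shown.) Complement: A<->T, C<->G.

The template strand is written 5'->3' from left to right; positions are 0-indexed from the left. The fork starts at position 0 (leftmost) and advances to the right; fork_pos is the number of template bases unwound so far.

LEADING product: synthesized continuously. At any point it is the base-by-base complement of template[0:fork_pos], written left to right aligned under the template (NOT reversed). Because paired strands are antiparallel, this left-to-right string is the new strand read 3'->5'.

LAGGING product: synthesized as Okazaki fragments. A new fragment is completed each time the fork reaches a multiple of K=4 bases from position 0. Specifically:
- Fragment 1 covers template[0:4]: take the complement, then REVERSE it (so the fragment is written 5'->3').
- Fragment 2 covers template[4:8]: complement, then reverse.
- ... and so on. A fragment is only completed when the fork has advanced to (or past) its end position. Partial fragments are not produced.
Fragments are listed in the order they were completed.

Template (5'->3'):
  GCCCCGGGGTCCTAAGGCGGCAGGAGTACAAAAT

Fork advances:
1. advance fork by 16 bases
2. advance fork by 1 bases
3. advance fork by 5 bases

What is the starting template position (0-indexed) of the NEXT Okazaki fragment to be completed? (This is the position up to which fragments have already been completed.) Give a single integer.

Answer: 20

Derivation:
Step 1: advance 16 -> fork_pos = 0 + 16 = 16. Reached multiple(s) of 4: 4, 8, 12, 16 -> fragments 1-4 completed (4 total).
Step 2: advance 1 -> fork_pos = 16 + 1 = 17. Next multiple of 4 is 20 (not reached); still 4 fragment(s).
Step 3: advance 5 -> fork_pos = 17 + 5 = 22. Reached multiple(s) of 4: 20 -> fragment 5 completed (5 total).
5 fragment(s) completed, covering template[0:20] (5 x 4 = 20). The next fragment, fragment 6, covers template[20:24], so it starts at position 20.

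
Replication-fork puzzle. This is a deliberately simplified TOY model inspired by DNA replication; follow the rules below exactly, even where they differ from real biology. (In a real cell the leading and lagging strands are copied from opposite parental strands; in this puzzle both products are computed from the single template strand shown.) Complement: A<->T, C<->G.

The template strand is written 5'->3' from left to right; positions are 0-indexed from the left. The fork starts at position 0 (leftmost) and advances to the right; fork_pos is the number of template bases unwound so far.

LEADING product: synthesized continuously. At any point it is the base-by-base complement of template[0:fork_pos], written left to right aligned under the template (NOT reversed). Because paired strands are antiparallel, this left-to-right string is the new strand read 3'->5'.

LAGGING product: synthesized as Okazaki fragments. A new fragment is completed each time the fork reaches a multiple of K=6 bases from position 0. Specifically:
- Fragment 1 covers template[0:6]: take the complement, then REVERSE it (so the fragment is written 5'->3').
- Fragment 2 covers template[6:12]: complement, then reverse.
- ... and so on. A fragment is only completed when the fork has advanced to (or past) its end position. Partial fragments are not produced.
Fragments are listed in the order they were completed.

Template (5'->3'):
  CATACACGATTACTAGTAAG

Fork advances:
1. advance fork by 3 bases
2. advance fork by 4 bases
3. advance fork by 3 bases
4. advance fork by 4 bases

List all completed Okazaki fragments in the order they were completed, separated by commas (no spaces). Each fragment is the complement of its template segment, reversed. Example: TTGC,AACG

Answer: TGTATG,TAATCG

Derivation:
Step 1: advance 3 -> fork_pos = 0 + 3 = 3. Next multiple of 6 is 6 (not reached); still 0 fragment(s).
Step 2: advance 4 -> fork_pos = 3 + 4 = 7. Reached multiple(s) of 6: 6 -> fragment 1 completed (1 total).
Step 3: advance 3 -> fork_pos = 7 + 3 = 10. Next multiple of 6 is 12 (not reached); still 1 fragment(s).
Step 4: advance 4 -> fork_pos = 10 + 4 = 14. Reached multiple(s) of 6: 12 -> fragment 2 completed (2 total).
Final fork_pos = 14, so 2 fragment(s) are complete. Build each: template segment -> complement -> reverse.
Fragment 1: template[0:6] = CATACA -> complement GTATGT -> reversed TGTATG
Fragment 2: template[6:12] = CGATTA -> complement GCTAAT -> reversed TAATCG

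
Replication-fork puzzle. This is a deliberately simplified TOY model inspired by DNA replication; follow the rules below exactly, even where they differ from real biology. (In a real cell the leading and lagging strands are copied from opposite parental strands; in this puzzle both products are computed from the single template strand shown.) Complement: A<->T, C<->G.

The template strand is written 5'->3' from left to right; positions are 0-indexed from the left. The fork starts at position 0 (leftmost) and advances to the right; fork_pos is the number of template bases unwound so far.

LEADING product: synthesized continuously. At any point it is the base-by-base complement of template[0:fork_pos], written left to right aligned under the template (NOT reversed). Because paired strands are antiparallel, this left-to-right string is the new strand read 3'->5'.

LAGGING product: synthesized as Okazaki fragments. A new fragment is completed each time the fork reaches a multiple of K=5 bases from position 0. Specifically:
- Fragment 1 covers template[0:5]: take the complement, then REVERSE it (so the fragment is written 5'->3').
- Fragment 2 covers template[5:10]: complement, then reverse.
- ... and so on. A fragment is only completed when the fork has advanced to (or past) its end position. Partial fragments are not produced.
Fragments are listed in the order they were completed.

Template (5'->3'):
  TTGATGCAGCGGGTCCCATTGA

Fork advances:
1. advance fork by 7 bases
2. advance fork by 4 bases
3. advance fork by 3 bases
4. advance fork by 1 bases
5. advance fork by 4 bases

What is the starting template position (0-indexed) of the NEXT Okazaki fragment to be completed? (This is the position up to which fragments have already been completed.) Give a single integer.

Step 1: advance 7 -> fork_pos = 0 + 7 = 7. Reached multiple(s) of 5: 5 -> fragment 1 completed (1 total).
Step 2: advance 4 -> fork_pos = 7 + 4 = 11. Reached multiple(s) of 5: 10 -> fragment 2 completed (2 total).
Step 3: advance 3 -> fork_pos = 11 + 3 = 14. Next multiple of 5 is 15 (not reached); still 2 fragment(s).
Step 4: advance 1 -> fork_pos = 14 + 1 = 15. Reached multiple(s) of 5: 15 -> fragment 3 completed (3 total).
Step 5: advance 4 -> fork_pos = 15 + 4 = 19. Next multiple of 5 is 20 (not reached); still 3 fragment(s).
3 fragment(s) completed, covering template[0:15] (3 x 5 = 15). The next fragment, fragment 4, covers template[15:20], so it starts at position 15.

Answer: 15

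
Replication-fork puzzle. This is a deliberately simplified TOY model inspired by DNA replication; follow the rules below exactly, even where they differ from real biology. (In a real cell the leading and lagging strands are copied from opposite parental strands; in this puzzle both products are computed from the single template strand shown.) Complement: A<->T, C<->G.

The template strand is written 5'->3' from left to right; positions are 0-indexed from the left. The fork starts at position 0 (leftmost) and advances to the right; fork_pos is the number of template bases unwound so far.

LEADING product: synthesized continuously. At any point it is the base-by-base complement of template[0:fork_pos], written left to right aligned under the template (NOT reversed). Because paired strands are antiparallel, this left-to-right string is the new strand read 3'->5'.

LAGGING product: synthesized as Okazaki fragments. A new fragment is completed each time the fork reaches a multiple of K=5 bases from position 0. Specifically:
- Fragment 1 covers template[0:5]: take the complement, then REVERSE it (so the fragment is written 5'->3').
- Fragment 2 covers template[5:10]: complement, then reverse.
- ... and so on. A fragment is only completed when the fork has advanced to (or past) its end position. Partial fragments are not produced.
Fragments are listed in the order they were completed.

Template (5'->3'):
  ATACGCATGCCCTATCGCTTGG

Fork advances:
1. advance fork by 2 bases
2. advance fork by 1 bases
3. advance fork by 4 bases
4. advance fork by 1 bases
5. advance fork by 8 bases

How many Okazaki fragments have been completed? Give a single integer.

Step 1: advance 2 -> fork_pos = 0 + 2 = 2. Next multiple of 5 is 5 (not reached); still 0 fragment(s).
Step 2: advance 1 -> fork_pos = 2 + 1 = 3. Next multiple of 5 is 5 (not reached); still 0 fragment(s).
Step 3: advance 4 -> fork_pos = 3 + 4 = 7. Reached multiple(s) of 5: 5 -> fragment 1 completed (1 total).
Step 4: advance 1 -> fork_pos = 7 + 1 = 8. Next multiple of 5 is 10 (not reached); still 1 fragment(s).
Step 5: advance 8 -> fork_pos = 8 + 8 = 16. Reached multiple(s) of 5: 10, 15 -> fragments 2-3 completed (3 total).
Check: final fork_pos = 16; the multiples of 5 that are <= 16 are 5..15 -> 16 // 5 = 3 completed fragment(s).

Answer: 3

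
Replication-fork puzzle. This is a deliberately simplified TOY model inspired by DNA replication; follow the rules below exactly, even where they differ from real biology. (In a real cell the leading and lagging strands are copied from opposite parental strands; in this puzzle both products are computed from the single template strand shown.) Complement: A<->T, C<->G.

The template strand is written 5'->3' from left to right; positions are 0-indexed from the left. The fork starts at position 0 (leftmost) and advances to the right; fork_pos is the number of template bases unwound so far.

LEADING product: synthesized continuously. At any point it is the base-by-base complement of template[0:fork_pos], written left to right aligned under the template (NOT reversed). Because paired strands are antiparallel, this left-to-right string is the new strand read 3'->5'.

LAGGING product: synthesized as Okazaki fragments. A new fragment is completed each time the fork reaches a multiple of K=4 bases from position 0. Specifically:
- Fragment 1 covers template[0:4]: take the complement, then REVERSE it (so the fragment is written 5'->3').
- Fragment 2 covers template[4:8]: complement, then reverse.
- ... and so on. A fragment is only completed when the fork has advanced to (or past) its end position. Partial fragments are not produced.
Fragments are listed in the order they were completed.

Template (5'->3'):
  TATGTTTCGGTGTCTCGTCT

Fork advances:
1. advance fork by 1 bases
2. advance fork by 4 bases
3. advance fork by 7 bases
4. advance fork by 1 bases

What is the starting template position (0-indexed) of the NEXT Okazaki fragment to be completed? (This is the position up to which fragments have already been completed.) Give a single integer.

Answer: 12

Derivation:
Step 1: advance 1 -> fork_pos = 0 + 1 = 1. Next multiple of 4 is 4 (not reached); still 0 fragment(s).
Step 2: advance 4 -> fork_pos = 1 + 4 = 5. Reached multiple(s) of 4: 4 -> fragment 1 completed (1 total).
Step 3: advance 7 -> fork_pos = 5 + 7 = 12. Reached multiple(s) of 4: 8, 12 -> fragments 2-3 completed (3 total).
Step 4: advance 1 -> fork_pos = 12 + 1 = 13. Next multiple of 4 is 16 (not reached); still 3 fragment(s).
3 fragment(s) completed, covering template[0:12] (3 x 4 = 12). The next fragment, fragment 4, covers template[12:16], so it starts at position 12.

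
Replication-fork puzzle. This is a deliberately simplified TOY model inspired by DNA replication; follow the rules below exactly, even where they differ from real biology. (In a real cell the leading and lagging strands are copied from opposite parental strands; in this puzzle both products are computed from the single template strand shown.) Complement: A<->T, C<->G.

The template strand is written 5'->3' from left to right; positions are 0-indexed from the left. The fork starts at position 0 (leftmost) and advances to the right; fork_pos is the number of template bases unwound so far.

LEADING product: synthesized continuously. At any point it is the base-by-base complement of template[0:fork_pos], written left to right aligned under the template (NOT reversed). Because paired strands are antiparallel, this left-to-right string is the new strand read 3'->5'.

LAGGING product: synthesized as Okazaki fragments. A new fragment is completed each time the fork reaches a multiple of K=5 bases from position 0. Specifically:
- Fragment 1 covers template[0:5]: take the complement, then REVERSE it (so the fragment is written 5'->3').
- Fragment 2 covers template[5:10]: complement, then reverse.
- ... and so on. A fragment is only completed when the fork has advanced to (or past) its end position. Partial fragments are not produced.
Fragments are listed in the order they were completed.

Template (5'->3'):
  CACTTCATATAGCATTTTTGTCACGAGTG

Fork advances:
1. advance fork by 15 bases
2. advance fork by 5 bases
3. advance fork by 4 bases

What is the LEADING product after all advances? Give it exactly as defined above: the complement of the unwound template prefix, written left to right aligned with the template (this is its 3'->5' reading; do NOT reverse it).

Step 1: advance 15 -> fork_pos = 0 + 15 = 15.
Step 2: advance 5 -> fork_pos = 15 + 5 = 20.
Step 3: advance 4 -> fork_pos = 20 + 4 = 24.
Unwound prefix: template[0:24] = CACTTCATATAGCATTTTTGTCAC
Complement it base by base (A<->T, C<->G), keeping left-to-right order:
  [0:5] CACTT -> GTGAA
  [5:10] CATAT -> GTATA
  [10:15] AGCAT -> TCGTA
  [15:20] TTTTG -> AAAAC
  [20:24] TCAC -> AGTG
Concatenate: GTGAAGTATATCGTAAAAACAGTG (length 24; written aligned with the template, i.e. 3'->5').

Answer: GTGAAGTATATCGTAAAAACAGTG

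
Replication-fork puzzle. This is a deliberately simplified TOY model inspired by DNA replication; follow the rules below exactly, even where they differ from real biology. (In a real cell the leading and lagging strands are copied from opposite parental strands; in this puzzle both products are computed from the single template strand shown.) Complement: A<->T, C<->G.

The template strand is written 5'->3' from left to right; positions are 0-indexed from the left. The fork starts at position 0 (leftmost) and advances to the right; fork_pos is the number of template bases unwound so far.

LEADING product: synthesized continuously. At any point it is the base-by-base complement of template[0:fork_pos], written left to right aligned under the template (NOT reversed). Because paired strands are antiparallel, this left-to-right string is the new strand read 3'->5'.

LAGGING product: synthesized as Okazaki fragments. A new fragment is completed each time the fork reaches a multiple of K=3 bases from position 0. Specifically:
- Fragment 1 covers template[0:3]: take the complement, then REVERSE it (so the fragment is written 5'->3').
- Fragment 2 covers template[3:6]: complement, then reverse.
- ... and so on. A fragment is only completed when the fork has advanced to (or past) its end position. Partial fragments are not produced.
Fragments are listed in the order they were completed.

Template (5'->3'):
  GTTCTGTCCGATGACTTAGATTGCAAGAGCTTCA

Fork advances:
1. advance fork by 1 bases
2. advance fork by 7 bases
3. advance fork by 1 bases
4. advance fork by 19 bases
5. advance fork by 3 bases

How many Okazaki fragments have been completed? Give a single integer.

Step 1: advance 1 -> fork_pos = 0 + 1 = 1. Next multiple of 3 is 3 (not reached); still 0 fragment(s).
Step 2: advance 7 -> fork_pos = 1 + 7 = 8. Reached multiple(s) of 3: 3, 6 -> fragments 1-2 completed (2 total).
Step 3: advance 1 -> fork_pos = 8 + 1 = 9. Reached multiple(s) of 3: 9 -> fragment 3 completed (3 total).
Step 4: advance 19 -> fork_pos = 9 + 19 = 28. Reached multiple(s) of 3: 12, 15, 18, 21, 24, 27 -> fragments 4-9 completed (9 total).
Step 5: advance 3 -> fork_pos = 28 + 3 = 31. Reached multiple(s) of 3: 30 -> fragment 10 completed (10 total).
Check: final fork_pos = 31; the multiples of 3 that are <= 31 are 3..30 -> 31 // 3 = 10 completed fragment(s).

Answer: 10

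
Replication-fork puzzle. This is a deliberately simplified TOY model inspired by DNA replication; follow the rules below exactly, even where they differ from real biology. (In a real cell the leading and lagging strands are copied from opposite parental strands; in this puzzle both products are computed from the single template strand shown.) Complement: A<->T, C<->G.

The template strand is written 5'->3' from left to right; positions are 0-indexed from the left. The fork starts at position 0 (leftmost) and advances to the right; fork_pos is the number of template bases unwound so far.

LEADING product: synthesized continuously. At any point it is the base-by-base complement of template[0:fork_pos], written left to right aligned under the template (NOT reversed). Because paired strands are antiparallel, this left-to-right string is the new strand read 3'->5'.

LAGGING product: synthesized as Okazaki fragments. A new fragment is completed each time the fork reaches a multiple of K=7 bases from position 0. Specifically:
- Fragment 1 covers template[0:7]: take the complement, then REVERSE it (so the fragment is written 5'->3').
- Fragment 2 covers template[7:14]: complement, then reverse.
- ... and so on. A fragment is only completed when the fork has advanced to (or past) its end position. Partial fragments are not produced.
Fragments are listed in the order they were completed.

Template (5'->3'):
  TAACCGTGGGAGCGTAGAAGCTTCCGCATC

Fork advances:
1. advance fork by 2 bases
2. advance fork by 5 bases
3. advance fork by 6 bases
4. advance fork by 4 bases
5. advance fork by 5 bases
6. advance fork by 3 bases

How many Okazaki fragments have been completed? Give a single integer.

Step 1: advance 2 -> fork_pos = 0 + 2 = 2. Next multiple of 7 is 7 (not reached); still 0 fragment(s).
Step 2: advance 5 -> fork_pos = 2 + 5 = 7. Reached multiple(s) of 7: 7 -> fragment 1 completed (1 total).
Step 3: advance 6 -> fork_pos = 7 + 6 = 13. Next multiple of 7 is 14 (not reached); still 1 fragment(s).
Step 4: advance 4 -> fork_pos = 13 + 4 = 17. Reached multiple(s) of 7: 14 -> fragment 2 completed (2 total).
Step 5: advance 5 -> fork_pos = 17 + 5 = 22. Reached multiple(s) of 7: 21 -> fragment 3 completed (3 total).
Step 6: advance 3 -> fork_pos = 22 + 3 = 25. Next multiple of 7 is 28 (not reached); still 3 fragment(s).
Check: final fork_pos = 25; the multiples of 7 that are <= 25 are 7..21 -> 25 // 7 = 3 completed fragment(s).

Answer: 3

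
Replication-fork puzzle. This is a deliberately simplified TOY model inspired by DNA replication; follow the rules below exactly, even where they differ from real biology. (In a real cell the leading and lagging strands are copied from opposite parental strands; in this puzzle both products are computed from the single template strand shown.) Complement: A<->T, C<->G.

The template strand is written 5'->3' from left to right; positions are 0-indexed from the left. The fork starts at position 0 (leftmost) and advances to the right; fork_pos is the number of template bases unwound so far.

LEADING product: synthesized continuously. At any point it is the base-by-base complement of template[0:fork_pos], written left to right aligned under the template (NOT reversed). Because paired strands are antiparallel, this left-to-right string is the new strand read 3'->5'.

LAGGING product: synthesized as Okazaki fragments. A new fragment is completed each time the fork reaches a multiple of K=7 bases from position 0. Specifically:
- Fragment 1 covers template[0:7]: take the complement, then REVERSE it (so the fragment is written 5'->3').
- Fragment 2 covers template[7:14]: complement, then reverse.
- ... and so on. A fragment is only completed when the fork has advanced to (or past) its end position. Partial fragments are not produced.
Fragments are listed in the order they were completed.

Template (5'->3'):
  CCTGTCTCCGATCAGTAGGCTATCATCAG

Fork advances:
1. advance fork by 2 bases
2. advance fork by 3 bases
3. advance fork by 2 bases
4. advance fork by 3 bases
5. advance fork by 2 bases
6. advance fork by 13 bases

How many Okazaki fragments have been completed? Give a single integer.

Step 1: advance 2 -> fork_pos = 0 + 2 = 2. Next multiple of 7 is 7 (not reached); still 0 fragment(s).
Step 2: advance 3 -> fork_pos = 2 + 3 = 5. Next multiple of 7 is 7 (not reached); still 0 fragment(s).
Step 3: advance 2 -> fork_pos = 5 + 2 = 7. Reached multiple(s) of 7: 7 -> fragment 1 completed (1 total).
Step 4: advance 3 -> fork_pos = 7 + 3 = 10. Next multiple of 7 is 14 (not reached); still 1 fragment(s).
Step 5: advance 2 -> fork_pos = 10 + 2 = 12. Next multiple of 7 is 14 (not reached); still 1 fragment(s).
Step 6: advance 13 -> fork_pos = 12 + 13 = 25. Reached multiple(s) of 7: 14, 21 -> fragments 2-3 completed (3 total).
Check: final fork_pos = 25; the multiples of 7 that are <= 25 are 7..21 -> 25 // 7 = 3 completed fragment(s).

Answer: 3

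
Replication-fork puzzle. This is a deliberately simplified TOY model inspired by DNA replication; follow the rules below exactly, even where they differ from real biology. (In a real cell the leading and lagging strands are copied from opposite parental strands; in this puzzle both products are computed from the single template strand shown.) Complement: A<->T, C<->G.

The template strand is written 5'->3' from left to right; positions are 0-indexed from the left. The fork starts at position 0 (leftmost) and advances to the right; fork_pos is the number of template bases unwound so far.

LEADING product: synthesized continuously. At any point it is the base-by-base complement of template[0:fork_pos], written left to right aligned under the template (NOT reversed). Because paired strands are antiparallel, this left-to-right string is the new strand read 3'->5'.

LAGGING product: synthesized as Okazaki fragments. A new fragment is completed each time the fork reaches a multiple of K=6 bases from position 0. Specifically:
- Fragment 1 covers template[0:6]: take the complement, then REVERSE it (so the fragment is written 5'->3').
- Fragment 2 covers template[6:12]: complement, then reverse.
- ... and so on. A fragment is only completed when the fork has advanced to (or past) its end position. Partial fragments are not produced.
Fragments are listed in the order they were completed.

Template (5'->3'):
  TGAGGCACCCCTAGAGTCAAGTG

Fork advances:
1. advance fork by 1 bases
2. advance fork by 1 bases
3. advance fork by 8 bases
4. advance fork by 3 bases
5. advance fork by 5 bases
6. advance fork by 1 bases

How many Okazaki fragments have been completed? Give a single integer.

Step 1: advance 1 -> fork_pos = 0 + 1 = 1. Next multiple of 6 is 6 (not reached); still 0 fragment(s).
Step 2: advance 1 -> fork_pos = 1 + 1 = 2. Next multiple of 6 is 6 (not reached); still 0 fragment(s).
Step 3: advance 8 -> fork_pos = 2 + 8 = 10. Reached multiple(s) of 6: 6 -> fragment 1 completed (1 total).
Step 4: advance 3 -> fork_pos = 10 + 3 = 13. Reached multiple(s) of 6: 12 -> fragment 2 completed (2 total).
Step 5: advance 5 -> fork_pos = 13 + 5 = 18. Reached multiple(s) of 6: 18 -> fragment 3 completed (3 total).
Step 6: advance 1 -> fork_pos = 18 + 1 = 19. Next multiple of 6 is 24 (not reached); still 3 fragment(s).
Check: final fork_pos = 19; the multiples of 6 that are <= 19 are 6..18 -> 19 // 6 = 3 completed fragment(s).

Answer: 3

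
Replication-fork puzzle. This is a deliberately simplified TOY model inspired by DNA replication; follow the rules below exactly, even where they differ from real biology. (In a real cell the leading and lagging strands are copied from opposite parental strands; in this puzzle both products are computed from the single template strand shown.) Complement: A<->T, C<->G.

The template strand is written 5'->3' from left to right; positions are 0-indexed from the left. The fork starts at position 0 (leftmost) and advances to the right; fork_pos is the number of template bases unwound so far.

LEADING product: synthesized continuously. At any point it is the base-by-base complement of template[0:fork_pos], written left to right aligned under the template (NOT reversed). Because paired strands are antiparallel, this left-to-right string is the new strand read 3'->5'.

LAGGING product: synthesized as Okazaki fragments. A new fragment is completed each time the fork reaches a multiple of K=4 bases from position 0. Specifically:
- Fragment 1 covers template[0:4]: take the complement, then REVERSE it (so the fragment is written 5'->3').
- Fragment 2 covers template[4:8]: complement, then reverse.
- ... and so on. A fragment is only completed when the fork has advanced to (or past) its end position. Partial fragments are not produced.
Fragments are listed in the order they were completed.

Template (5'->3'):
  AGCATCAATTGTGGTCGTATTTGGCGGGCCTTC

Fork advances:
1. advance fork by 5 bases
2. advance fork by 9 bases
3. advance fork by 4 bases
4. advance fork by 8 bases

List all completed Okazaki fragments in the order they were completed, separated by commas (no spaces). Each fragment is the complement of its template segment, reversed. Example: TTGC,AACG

Step 1: advance 5 -> fork_pos = 0 + 5 = 5. Reached multiple(s) of 4: 4 -> fragment 1 completed (1 total).
Step 2: advance 9 -> fork_pos = 5 + 9 = 14. Reached multiple(s) of 4: 8, 12 -> fragments 2-3 completed (3 total).
Step 3: advance 4 -> fork_pos = 14 + 4 = 18. Reached multiple(s) of 4: 16 -> fragment 4 completed (4 total).
Step 4: advance 8 -> fork_pos = 18 + 8 = 26. Reached multiple(s) of 4: 20, 24 -> fragments 5-6 completed (6 total).
Final fork_pos = 26, so 6 fragment(s) are complete. Build each: template segment -> complement -> reverse.
Fragment 1: template[0:4] = AGCA -> complement TCGT -> reversed TGCT
Fragment 2: template[4:8] = TCAA -> complement AGTT -> reversed TTGA
Fragment 3: template[8:12] = TTGT -> complement AACA -> reversed ACAA
Fragment 4: template[12:16] = GGTC -> complement CCAG -> reversed GACC
Fragment 5: template[16:20] = GTAT -> complement CATA -> reversed ATAC
Fragment 6: template[20:24] = TTGG -> complement AACC -> reversed CCAA

Answer: TGCT,TTGA,ACAA,GACC,ATAC,CCAA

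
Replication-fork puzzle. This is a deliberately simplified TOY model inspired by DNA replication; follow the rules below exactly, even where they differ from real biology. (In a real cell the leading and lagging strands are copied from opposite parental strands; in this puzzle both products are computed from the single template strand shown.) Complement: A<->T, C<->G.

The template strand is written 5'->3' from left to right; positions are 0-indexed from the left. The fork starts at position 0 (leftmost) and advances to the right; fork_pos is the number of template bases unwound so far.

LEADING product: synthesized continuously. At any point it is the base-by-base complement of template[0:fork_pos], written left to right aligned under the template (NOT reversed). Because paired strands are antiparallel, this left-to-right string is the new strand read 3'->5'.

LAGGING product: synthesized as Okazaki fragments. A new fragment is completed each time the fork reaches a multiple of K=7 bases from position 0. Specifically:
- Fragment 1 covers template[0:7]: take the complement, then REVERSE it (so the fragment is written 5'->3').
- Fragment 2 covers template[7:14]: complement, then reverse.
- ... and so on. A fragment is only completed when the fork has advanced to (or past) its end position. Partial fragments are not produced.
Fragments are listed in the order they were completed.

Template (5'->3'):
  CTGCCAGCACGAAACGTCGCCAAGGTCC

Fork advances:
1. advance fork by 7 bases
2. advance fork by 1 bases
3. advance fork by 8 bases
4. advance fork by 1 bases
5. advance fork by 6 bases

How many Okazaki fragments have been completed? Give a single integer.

Answer: 3

Derivation:
Step 1: advance 7 -> fork_pos = 0 + 7 = 7. Reached multiple(s) of 7: 7 -> fragment 1 completed (1 total).
Step 2: advance 1 -> fork_pos = 7 + 1 = 8. Next multiple of 7 is 14 (not reached); still 1 fragment(s).
Step 3: advance 8 -> fork_pos = 8 + 8 = 16. Reached multiple(s) of 7: 14 -> fragment 2 completed (2 total).
Step 4: advance 1 -> fork_pos = 16 + 1 = 17. Next multiple of 7 is 21 (not reached); still 2 fragment(s).
Step 5: advance 6 -> fork_pos = 17 + 6 = 23. Reached multiple(s) of 7: 21 -> fragment 3 completed (3 total).
Check: final fork_pos = 23; the multiples of 7 that are <= 23 are 7..21 -> 23 // 7 = 3 completed fragment(s).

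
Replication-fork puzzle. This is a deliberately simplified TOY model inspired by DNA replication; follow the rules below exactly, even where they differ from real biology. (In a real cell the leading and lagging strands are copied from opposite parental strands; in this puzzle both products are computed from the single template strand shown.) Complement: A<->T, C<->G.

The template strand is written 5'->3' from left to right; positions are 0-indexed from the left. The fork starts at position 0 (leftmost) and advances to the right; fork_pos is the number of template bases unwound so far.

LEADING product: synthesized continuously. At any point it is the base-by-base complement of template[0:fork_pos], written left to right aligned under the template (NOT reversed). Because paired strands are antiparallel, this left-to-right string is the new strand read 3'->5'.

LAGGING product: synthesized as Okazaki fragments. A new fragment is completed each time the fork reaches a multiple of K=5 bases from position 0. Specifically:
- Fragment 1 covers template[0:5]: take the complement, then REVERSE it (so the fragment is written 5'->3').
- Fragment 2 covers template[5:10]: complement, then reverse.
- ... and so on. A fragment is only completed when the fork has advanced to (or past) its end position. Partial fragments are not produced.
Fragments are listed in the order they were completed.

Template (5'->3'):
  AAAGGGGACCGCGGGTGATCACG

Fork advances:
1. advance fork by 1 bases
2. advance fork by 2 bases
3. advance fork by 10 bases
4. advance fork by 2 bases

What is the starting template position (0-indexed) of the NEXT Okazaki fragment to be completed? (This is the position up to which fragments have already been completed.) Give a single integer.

Answer: 15

Derivation:
Step 1: advance 1 -> fork_pos = 0 + 1 = 1. Next multiple of 5 is 5 (not reached); still 0 fragment(s).
Step 2: advance 2 -> fork_pos = 1 + 2 = 3. Next multiple of 5 is 5 (not reached); still 0 fragment(s).
Step 3: advance 10 -> fork_pos = 3 + 10 = 13. Reached multiple(s) of 5: 5, 10 -> fragments 1-2 completed (2 total).
Step 4: advance 2 -> fork_pos = 13 + 2 = 15. Reached multiple(s) of 5: 15 -> fragment 3 completed (3 total).
3 fragment(s) completed, covering template[0:15] (3 x 5 = 15). The next fragment, fragment 4, covers template[15:20], so it starts at position 15.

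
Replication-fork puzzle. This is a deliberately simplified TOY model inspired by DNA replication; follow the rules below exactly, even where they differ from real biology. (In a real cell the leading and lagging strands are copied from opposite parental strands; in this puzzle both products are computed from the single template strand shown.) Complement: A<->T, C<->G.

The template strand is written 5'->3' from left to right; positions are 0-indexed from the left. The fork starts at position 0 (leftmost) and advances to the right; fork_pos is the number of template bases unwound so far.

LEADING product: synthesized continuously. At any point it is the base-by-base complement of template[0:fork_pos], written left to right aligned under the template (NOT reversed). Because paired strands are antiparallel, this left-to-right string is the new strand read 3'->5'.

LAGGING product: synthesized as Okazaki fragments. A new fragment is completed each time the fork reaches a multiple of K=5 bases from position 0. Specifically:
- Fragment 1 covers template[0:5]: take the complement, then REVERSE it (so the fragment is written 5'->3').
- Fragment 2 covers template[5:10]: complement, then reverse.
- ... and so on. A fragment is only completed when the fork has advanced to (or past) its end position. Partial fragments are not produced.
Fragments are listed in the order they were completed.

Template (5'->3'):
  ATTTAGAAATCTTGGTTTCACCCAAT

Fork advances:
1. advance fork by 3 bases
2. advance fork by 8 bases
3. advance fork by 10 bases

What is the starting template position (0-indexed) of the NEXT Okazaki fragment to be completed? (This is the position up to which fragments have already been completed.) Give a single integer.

Answer: 20

Derivation:
Step 1: advance 3 -> fork_pos = 0 + 3 = 3. Next multiple of 5 is 5 (not reached); still 0 fragment(s).
Step 2: advance 8 -> fork_pos = 3 + 8 = 11. Reached multiple(s) of 5: 5, 10 -> fragments 1-2 completed (2 total).
Step 3: advance 10 -> fork_pos = 11 + 10 = 21. Reached multiple(s) of 5: 15, 20 -> fragments 3-4 completed (4 total).
4 fragment(s) completed, covering template[0:20] (4 x 5 = 20). The next fragment, fragment 5, covers template[20:25], so it starts at position 20.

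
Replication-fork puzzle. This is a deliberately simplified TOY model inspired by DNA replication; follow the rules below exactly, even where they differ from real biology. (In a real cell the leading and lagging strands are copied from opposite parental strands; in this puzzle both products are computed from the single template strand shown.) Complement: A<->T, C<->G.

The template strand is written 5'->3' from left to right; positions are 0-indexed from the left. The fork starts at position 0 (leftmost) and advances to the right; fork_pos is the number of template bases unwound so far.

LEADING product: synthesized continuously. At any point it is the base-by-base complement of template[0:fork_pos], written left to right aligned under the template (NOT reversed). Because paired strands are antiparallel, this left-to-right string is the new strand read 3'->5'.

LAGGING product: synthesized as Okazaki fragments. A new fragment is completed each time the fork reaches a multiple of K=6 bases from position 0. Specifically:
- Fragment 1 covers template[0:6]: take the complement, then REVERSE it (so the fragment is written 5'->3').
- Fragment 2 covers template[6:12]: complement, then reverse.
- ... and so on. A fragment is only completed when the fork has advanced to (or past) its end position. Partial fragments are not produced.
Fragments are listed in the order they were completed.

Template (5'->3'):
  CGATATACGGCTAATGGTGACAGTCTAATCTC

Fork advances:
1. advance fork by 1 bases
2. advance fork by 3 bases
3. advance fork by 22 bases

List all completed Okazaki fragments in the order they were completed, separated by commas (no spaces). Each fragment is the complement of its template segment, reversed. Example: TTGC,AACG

Answer: ATATCG,AGCCGT,ACCATT,ACTGTC

Derivation:
Step 1: advance 1 -> fork_pos = 0 + 1 = 1. Next multiple of 6 is 6 (not reached); still 0 fragment(s).
Step 2: advance 3 -> fork_pos = 1 + 3 = 4. Next multiple of 6 is 6 (not reached); still 0 fragment(s).
Step 3: advance 22 -> fork_pos = 4 + 22 = 26. Reached multiple(s) of 6: 6, 12, 18, 24 -> fragments 1-4 completed (4 total).
Final fork_pos = 26, so 4 fragment(s) are complete. Build each: template segment -> complement -> reverse.
Fragment 1: template[0:6] = CGATAT -> complement GCTATA -> reversed ATATCG
Fragment 2: template[6:12] = ACGGCT -> complement TGCCGA -> reversed AGCCGT
Fragment 3: template[12:18] = AATGGT -> complement TTACCA -> reversed ACCATT
Fragment 4: template[18:24] = GACAGT -> complement CTGTCA -> reversed ACTGTC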